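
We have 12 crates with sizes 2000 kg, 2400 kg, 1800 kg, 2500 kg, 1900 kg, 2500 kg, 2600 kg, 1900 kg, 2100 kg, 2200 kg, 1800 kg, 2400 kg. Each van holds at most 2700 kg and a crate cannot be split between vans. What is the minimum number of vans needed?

Total = 2600 + 2500 + 2500 + 2400 + 2400 + 2200 + 2100 + 2000 + 1900 + 1900 + 1800 + 1800 = 26100 kg.
Lower bound: ⌈26100/2700⌉ = 10 vans.
Also, 12 crates each exceed 1350 kg, and no two of those can share a van, so at least 12 vans are needed.
A packing using 12 vans:
  van 1: 2600 = 2600
  van 2: 2500 = 2500
  van 3: 2500 = 2500
  van 4: 2400 = 2400
  van 5: 2400 = 2400
  van 6: 2200 = 2200
  van 7: 2100 = 2100
  van 8: 2000 = 2000
  van 9: 1900 = 1900
  van 10: 1900 = 1900
  van 11: 1800 = 1800
  van 12: 1800 = 1800
This matches the lower bound, so 12 is optimal.

12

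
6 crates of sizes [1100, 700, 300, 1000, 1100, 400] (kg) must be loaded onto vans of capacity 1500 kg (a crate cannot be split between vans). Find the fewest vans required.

Total = 1100 + 1100 + 1000 + 700 + 400 + 300 = 4600 kg.
Lower bound: ⌈4600/1500⌉ = 4 vans.
A packing using 4 vans:
  van 1: 1100 + 400 = 1500
  van 2: 1100 + 300 = 1400
  van 3: 1000 = 1000
  van 4: 700 = 700
This matches the lower bound, so 4 is optimal.

4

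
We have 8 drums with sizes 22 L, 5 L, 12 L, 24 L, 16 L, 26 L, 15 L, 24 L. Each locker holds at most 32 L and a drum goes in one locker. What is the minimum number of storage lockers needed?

Total = 26 + 24 + 24 + 22 + 16 + 15 + 12 + 5 = 144 L.
Lower bound: ⌈144/32⌉ = 5 storage lockers.
A packing using 6 storage lockers:
  locker 1: 26 + 5 = 31
  locker 2: 24 = 24
  locker 3: 24 = 24
  locker 4: 22 = 22
  locker 5: 16 + 15 = 31
  locker 6: 12 = 12
No arrangement into 5 storage lockers stays within capacity, so 6 is optimal.

6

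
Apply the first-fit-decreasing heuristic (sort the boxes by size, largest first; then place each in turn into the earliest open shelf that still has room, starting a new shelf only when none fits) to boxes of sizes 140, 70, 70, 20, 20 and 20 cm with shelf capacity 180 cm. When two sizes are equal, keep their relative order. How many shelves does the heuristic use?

2

Sorted descending: 140, 70, 70, 20, 20, 20.
  140 → shelf 1 (new)  [load 140/180]
  70 → shelf 2 (new)  [load 70/180]
  70 → shelf 2  [load 140/180]
  20 → shelf 1  [load 160/180]
  20 → shelf 1  [load 180/180]
  20 → shelf 2  [load 160/180]
2 shelves opened.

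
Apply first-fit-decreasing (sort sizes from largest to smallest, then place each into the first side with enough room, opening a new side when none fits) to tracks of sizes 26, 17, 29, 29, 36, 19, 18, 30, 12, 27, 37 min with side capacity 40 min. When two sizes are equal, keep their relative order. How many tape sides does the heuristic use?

9

Sorted descending: 37, 36, 30, 29, 29, 27, 26, 19, 18, 17, 12.
  37 → side 1 (new)  [load 37/40]
  36 → side 2 (new)  [load 36/40]
  30 → side 3 (new)  [load 30/40]
  29 → side 4 (new)  [load 29/40]
  29 → side 5 (new)  [load 29/40]
  27 → side 6 (new)  [load 27/40]
  26 → side 7 (new)  [load 26/40]
  19 → side 8 (new)  [load 19/40]
  18 → side 8  [load 37/40]
  17 → side 9 (new)  [load 17/40]
  12 → side 6  [load 39/40]
9 tape sides opened.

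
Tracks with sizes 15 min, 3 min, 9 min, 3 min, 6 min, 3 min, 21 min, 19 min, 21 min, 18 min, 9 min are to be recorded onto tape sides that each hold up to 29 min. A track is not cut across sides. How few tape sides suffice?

5

Total = 21 + 21 + 19 + 18 + 15 + 9 + 9 + 6 + 3 + 3 + 3 = 127 min.
Lower bound: ⌈127/29⌉ = 5 tape sides.
A packing using 5 tape sides:
  side 1: 21 + 6 = 27
  side 2: 21 + 3 + 3 = 27
  side 3: 19 + 9 = 28
  side 4: 18 + 9 = 27
  side 5: 15 + 3 = 18
This matches the lower bound, so 5 is optimal.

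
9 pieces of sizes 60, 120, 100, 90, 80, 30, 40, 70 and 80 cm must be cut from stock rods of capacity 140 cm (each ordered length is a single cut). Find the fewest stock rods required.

6

Total = 120 + 100 + 90 + 80 + 80 + 70 + 60 + 40 + 30 = 670 cm.
Lower bound: ⌈670/140⌉ = 5 stock rods.
A packing using 6 stock rods:
  stock rod 1: 120 = 120
  stock rod 2: 100 + 40 = 140
  stock rod 3: 90 + 30 = 120
  stock rod 4: 80 + 60 = 140
  stock rod 5: 80 = 80
  stock rod 6: 70 = 70
No arrangement into 5 stock rods stays within capacity, so 6 is optimal.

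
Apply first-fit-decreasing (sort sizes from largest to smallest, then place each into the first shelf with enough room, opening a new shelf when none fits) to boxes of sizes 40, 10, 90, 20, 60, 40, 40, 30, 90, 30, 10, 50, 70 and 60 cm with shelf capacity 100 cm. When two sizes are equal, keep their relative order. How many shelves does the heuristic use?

Sorted descending: 90, 90, 70, 60, 60, 50, 40, 40, 40, 30, 30, 20, 10, 10.
  90 → shelf 1 (new)  [load 90/100]
  90 → shelf 2 (new)  [load 90/100]
  70 → shelf 3 (new)  [load 70/100]
  60 → shelf 4 (new)  [load 60/100]
  60 → shelf 5 (new)  [load 60/100]
  50 → shelf 6 (new)  [load 50/100]
  40 → shelf 4  [load 100/100]
  40 → shelf 5  [load 100/100]
  40 → shelf 6  [load 90/100]
  30 → shelf 3  [load 100/100]
  30 → shelf 7 (new)  [load 30/100]
  20 → shelf 7  [load 50/100]
  10 → shelf 1  [load 100/100]
  10 → shelf 2  [load 100/100]
7 shelves opened.

7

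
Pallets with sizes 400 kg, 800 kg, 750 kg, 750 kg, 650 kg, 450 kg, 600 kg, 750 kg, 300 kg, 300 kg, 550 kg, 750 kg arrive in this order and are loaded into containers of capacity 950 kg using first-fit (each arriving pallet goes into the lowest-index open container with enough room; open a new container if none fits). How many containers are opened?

  400 → container 1 (new)  [load 400/950]
  800 → container 2 (new)  [load 800/950]
  750 → container 3 (new)  [load 750/950]
  750 → container 4 (new)  [load 750/950]
  650 → container 5 (new)  [load 650/950]
  450 → container 1  [load 850/950]
  600 → container 6 (new)  [load 600/950]
  750 → container 7 (new)  [load 750/950]
  300 → container 5  [load 950/950]
  300 → container 6  [load 900/950]
  550 → container 8 (new)  [load 550/950]
  750 → container 9 (new)  [load 750/950]
9 containers opened.

9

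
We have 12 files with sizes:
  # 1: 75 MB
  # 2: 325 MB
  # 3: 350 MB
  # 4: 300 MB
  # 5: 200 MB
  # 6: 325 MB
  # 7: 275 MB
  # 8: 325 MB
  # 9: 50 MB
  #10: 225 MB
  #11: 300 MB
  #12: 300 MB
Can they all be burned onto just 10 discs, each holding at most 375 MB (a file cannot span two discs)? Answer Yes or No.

A valid assignment using 10 discs:
  disc 1: 350 = 350
  disc 2: 325 + 50 = 375
  disc 3: 325 = 325
  disc 4: 325 = 325
  disc 5: 300 + 75 = 375
  disc 6: 300 = 300
  disc 7: 300 = 300
  disc 8: 275 = 275
  disc 9: 225 = 225
  disc 10: 200 = 200
Every load is within 375 MB, so 10 discs suffice.

Yes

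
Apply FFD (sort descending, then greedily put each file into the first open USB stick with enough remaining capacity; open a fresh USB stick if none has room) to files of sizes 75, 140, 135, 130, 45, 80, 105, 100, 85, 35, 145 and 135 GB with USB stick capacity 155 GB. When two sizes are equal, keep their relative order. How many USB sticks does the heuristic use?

9

Sorted descending: 145, 140, 135, 135, 130, 105, 100, 85, 80, 75, 45, 35.
  145 → USB stick 1 (new)  [load 145/155]
  140 → USB stick 2 (new)  [load 140/155]
  135 → USB stick 3 (new)  [load 135/155]
  135 → USB stick 4 (new)  [load 135/155]
  130 → USB stick 5 (new)  [load 130/155]
  105 → USB stick 6 (new)  [load 105/155]
  100 → USB stick 7 (new)  [load 100/155]
  85 → USB stick 8 (new)  [load 85/155]
  80 → USB stick 9 (new)  [load 80/155]
  75 → USB stick 9  [load 155/155]
  45 → USB stick 6  [load 150/155]
  35 → USB stick 7  [load 135/155]
9 USB sticks opened.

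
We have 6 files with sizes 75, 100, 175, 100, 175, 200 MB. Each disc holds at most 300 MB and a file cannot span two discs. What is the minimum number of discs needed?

3

Total = 200 + 175 + 175 + 100 + 100 + 75 = 825 MB.
Lower bound: ⌈825/300⌉ = 3 discs.
A packing using 3 discs:
  disc 1: 200 + 100 = 300
  disc 2: 175 + 100 = 275
  disc 3: 175 + 75 = 250
This matches the lower bound, so 3 is optimal.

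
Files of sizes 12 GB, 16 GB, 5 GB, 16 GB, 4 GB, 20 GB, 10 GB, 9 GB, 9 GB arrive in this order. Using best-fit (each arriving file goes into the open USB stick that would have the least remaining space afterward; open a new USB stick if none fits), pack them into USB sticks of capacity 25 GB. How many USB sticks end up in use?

  12 → USB stick 1 (new)  [load 12/25]
  16 → USB stick 2 (new)  [load 16/25]
  5 → USB stick 2  [load 21/25]
  16 → USB stick 3 (new)  [load 16/25]
  4 → USB stick 2  [load 25/25]
  20 → USB stick 4 (new)  [load 20/25]
  10 → USB stick 1  [load 22/25]
  9 → USB stick 3  [load 25/25]
  9 → USB stick 5 (new)  [load 9/25]
5 USB sticks opened.

5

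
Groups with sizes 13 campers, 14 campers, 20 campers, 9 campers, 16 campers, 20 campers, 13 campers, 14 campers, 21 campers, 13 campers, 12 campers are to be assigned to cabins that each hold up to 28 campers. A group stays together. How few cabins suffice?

Total = 21 + 20 + 20 + 16 + 14 + 14 + 13 + 13 + 13 + 12 + 9 = 165 campers.
Lower bound: ⌈165/28⌉ = 6 cabins.
A packing using 7 cabins:
  cabin 1: 21 = 21
  cabin 2: 20 = 20
  cabin 3: 20 = 20
  cabin 4: 16 + 12 = 28
  cabin 5: 14 + 14 = 28
  cabin 6: 13 + 13 = 26
  cabin 7: 13 + 9 = 22
No arrangement into 6 cabins stays within capacity, so 7 is optimal.

7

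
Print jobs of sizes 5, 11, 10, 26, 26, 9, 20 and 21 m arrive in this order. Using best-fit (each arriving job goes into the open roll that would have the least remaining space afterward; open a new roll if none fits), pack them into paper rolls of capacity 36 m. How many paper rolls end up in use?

  5 → roll 1 (new)  [load 5/36]
  11 → roll 1  [load 16/36]
  10 → roll 1  [load 26/36]
  26 → roll 2 (new)  [load 26/36]
  26 → roll 3 (new)  [load 26/36]
  9 → roll 1  [load 35/36]
  20 → roll 4 (new)  [load 20/36]
  21 → roll 5 (new)  [load 21/36]
5 paper rolls opened.

5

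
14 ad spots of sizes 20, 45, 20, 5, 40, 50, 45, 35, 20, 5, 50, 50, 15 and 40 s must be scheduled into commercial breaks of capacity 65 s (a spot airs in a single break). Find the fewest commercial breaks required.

8

Total = 50 + 50 + 50 + 45 + 45 + 40 + 40 + 35 + 20 + 20 + 20 + 15 + 5 + 5 = 440 s.
Lower bound: ⌈440/65⌉ = 7 commercial breaks.
Also, 8 ad spots each exceed 65/2 s, and no two of those can share a break, so at least 8 commercial breaks are needed.
A packing using 8 commercial breaks:
  break 1: 50 + 15 = 65
  break 2: 50 + 5 + 5 = 60
  break 3: 50 = 50
  break 4: 45 + 20 = 65
  break 5: 45 + 20 = 65
  break 6: 40 + 20 = 60
  break 7: 40 = 40
  break 8: 35 = 35
This matches the lower bound, so 8 is optimal.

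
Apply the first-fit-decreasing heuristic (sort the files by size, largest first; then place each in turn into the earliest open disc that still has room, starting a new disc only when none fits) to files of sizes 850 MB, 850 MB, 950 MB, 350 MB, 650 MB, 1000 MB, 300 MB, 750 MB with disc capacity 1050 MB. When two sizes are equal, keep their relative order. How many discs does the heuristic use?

Sorted descending: 1000, 950, 850, 850, 750, 650, 350, 300.
  1000 → disc 1 (new)  [load 1000/1050]
  950 → disc 2 (new)  [load 950/1050]
  850 → disc 3 (new)  [load 850/1050]
  850 → disc 4 (new)  [load 850/1050]
  750 → disc 5 (new)  [load 750/1050]
  650 → disc 6 (new)  [load 650/1050]
  350 → disc 6  [load 1000/1050]
  300 → disc 5  [load 1050/1050]
6 discs opened.

6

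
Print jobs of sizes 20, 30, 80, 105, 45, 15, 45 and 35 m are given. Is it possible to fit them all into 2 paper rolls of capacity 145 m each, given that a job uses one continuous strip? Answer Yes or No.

Total = 375 m; ⌈375/145⌉ = 3.
At least 3 paper rolls are required, but only 2 are allowed.

No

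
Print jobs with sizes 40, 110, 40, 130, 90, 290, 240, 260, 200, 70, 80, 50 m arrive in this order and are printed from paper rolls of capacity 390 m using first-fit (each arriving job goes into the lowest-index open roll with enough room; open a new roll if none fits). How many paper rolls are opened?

  40 → roll 1 (new)  [load 40/390]
  110 → roll 1  [load 150/390]
  40 → roll 1  [load 190/390]
  130 → roll 1  [load 320/390]
  90 → roll 2 (new)  [load 90/390]
  290 → roll 2  [load 380/390]
  240 → roll 3 (new)  [load 240/390]
  260 → roll 4 (new)  [load 260/390]
  200 → roll 5 (new)  [load 200/390]
  70 → roll 1  [load 390/390]
  80 → roll 3  [load 320/390]
  50 → roll 3  [load 370/390]
5 paper rolls opened.

5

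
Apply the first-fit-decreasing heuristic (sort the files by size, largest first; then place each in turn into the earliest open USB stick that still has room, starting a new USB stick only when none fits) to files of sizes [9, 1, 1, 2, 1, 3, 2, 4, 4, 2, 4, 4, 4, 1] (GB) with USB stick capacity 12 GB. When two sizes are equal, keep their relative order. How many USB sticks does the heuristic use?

Sorted descending: 9, 4, 4, 4, 4, 4, 3, 2, 2, 2, 1, 1, 1, 1.
  9 → USB stick 1 (new)  [load 9/12]
  4 → USB stick 2 (new)  [load 4/12]
  4 → USB stick 2  [load 8/12]
  4 → USB stick 2  [load 12/12]
  4 → USB stick 3 (new)  [load 4/12]
  4 → USB stick 3  [load 8/12]
  3 → USB stick 1  [load 12/12]
  2 → USB stick 3  [load 10/12]
  2 → USB stick 3  [load 12/12]
  2 → USB stick 4 (new)  [load 2/12]
  1 → USB stick 4  [load 3/12]
  1 → USB stick 4  [load 4/12]
  1 → USB stick 4  [load 5/12]
  1 → USB stick 4  [load 6/12]
4 USB sticks opened.

4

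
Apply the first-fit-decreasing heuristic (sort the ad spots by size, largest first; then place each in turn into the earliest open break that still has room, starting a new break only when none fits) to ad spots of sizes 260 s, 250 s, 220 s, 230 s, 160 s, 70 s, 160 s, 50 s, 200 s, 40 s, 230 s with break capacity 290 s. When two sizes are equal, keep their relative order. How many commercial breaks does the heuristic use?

Sorted descending: 260, 250, 230, 230, 220, 200, 160, 160, 70, 50, 40.
  260 → break 1 (new)  [load 260/290]
  250 → break 2 (new)  [load 250/290]
  230 → break 3 (new)  [load 230/290]
  230 → break 4 (new)  [load 230/290]
  220 → break 5 (new)  [load 220/290]
  200 → break 6 (new)  [load 200/290]
  160 → break 7 (new)  [load 160/290]
  160 → break 8 (new)  [load 160/290]
  70 → break 5  [load 290/290]
  50 → break 3  [load 280/290]
  40 → break 2  [load 290/290]
8 commercial breaks opened.

8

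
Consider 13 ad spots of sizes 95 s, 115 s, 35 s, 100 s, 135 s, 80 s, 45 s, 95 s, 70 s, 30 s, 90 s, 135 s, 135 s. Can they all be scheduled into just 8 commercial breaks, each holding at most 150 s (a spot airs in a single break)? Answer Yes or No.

No

Total = 1160 s; ⌈1160/150⌉ = 8.
9 ad spots each exceed half the capacity and cannot share a break, forcing at least 9 commercial breaks.
At least 9 commercial breaks are required, but only 8 are allowed.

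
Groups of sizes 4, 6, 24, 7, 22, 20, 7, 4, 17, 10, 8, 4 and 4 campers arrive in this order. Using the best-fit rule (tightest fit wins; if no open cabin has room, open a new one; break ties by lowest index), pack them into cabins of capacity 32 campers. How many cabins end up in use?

  4 → cabin 1 (new)  [load 4/32]
  6 → cabin 1  [load 10/32]
  24 → cabin 2 (new)  [load 24/32]
  7 → cabin 2  [load 31/32]
  22 → cabin 1  [load 32/32]
  20 → cabin 3 (new)  [load 20/32]
  7 → cabin 3  [load 27/32]
  4 → cabin 3  [load 31/32]
  17 → cabin 4 (new)  [load 17/32]
  10 → cabin 4  [load 27/32]
  8 → cabin 5 (new)  [load 8/32]
  4 → cabin 4  [load 31/32]
  4 → cabin 5  [load 12/32]
5 cabins opened.

5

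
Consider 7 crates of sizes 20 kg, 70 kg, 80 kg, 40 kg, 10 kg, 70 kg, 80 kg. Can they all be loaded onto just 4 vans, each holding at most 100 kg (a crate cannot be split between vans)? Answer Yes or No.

Total = 370 kg; ⌈370/100⌉ = 4.
The bound of 4 does not rule out 4, but exhaustive search shows no assignment into 4 vans of capacity 100 kg exists — the minimum is 5.

No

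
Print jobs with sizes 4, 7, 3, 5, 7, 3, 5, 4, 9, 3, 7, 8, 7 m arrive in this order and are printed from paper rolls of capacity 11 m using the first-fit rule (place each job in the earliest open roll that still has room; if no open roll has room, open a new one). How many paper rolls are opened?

  4 → roll 1 (new)  [load 4/11]
  7 → roll 1  [load 11/11]
  3 → roll 2 (new)  [load 3/11]
  5 → roll 2  [load 8/11]
  7 → roll 3 (new)  [load 7/11]
  3 → roll 2  [load 11/11]
  5 → roll 4 (new)  [load 5/11]
  4 → roll 3  [load 11/11]
  9 → roll 5 (new)  [load 9/11]
  3 → roll 4  [load 8/11]
  7 → roll 6 (new)  [load 7/11]
  8 → roll 7 (new)  [load 8/11]
  7 → roll 8 (new)  [load 7/11]
8 paper rolls opened.

8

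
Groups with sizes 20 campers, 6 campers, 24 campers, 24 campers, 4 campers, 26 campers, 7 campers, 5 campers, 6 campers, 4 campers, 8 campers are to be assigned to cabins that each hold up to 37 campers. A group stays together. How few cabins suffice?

4

Total = 26 + 24 + 24 + 20 + 8 + 7 + 6 + 6 + 5 + 4 + 4 = 134 campers.
Lower bound: ⌈134/37⌉ = 4 cabins.
A packing using 4 cabins:
  cabin 1: 26 + 8 = 34
  cabin 2: 24 + 7 + 6 = 37
  cabin 3: 24 + 6 + 5 = 35
  cabin 4: 20 + 4 + 4 = 28
This matches the lower bound, so 4 is optimal.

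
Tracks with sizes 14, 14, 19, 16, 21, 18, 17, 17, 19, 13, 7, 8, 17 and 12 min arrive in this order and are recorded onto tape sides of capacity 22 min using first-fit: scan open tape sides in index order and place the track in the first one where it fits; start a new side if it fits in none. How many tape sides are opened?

12

  14 → side 1 (new)  [load 14/22]
  14 → side 2 (new)  [load 14/22]
  19 → side 3 (new)  [load 19/22]
  16 → side 4 (new)  [load 16/22]
  21 → side 5 (new)  [load 21/22]
  18 → side 6 (new)  [load 18/22]
  17 → side 7 (new)  [load 17/22]
  17 → side 8 (new)  [load 17/22]
  19 → side 9 (new)  [load 19/22]
  13 → side 10 (new)  [load 13/22]
  7 → side 1  [load 21/22]
  8 → side 2  [load 22/22]
  17 → side 11 (new)  [load 17/22]
  12 → side 12 (new)  [load 12/22]
12 tape sides opened.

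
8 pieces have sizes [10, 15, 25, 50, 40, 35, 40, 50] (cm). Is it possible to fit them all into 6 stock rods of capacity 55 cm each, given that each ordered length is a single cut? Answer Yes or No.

A valid assignment using 6 stock rods:
  stock rod 1: 50 = 50
  stock rod 2: 50 = 50
  stock rod 3: 40 + 15 = 55
  stock rod 4: 40 + 10 = 50
  stock rod 5: 35 = 35
  stock rod 6: 25 = 25
Every load is within 55 cm, so 6 stock rods suffice.

Yes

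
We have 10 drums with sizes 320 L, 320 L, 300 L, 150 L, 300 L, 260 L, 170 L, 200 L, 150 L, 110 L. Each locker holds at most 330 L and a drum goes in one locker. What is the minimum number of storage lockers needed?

8

Total = 320 + 320 + 300 + 300 + 260 + 200 + 170 + 150 + 150 + 110 = 2280 L.
Lower bound: ⌈2280/330⌉ = 7 storage lockers.
A packing using 8 storage lockers:
  locker 1: 320 = 320
  locker 2: 320 = 320
  locker 3: 300 = 300
  locker 4: 300 = 300
  locker 5: 260 = 260
  locker 6: 200 + 110 = 310
  locker 7: 170 + 150 = 320
  locker 8: 150 = 150
No arrangement into 7 storage lockers stays within capacity, so 8 is optimal.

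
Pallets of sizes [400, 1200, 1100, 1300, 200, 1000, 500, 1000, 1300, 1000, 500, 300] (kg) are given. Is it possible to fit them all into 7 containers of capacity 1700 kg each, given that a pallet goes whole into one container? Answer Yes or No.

Yes

A valid assignment using 7 containers:
  container 1: 1300 + 400 = 1700
  container 2: 1300 + 300 = 1600
  container 3: 1200 + 500 = 1700
  container 4: 1100 + 500 = 1600
  container 5: 1000 + 200 = 1200
  container 6: 1000 = 1000
  container 7: 1000 = 1000
Every load is within 1700 kg, so 7 containers suffice.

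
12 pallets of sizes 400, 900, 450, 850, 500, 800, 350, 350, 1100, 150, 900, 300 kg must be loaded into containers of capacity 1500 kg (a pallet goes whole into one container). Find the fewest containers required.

5

Total = 1100 + 900 + 900 + 850 + 800 + 500 + 450 + 400 + 350 + 350 + 300 + 150 = 7050 kg.
Lower bound: ⌈7050/1500⌉ = 5 containers.
A packing using 5 containers:
  container 1: 1100 + 400 = 1500
  container 2: 900 + 500 = 1400
  container 3: 900 + 450 + 150 = 1500
  container 4: 850 + 350 + 300 = 1500
  container 5: 800 + 350 = 1150
This matches the lower bound, so 5 is optimal.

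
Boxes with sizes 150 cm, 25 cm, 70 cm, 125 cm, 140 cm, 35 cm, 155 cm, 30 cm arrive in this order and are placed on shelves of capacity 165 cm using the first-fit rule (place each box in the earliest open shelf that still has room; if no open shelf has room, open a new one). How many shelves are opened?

5

  150 → shelf 1 (new)  [load 150/165]
  25 → shelf 2 (new)  [load 25/165]
  70 → shelf 2  [load 95/165]
  125 → shelf 3 (new)  [load 125/165]
  140 → shelf 4 (new)  [load 140/165]
  35 → shelf 2  [load 130/165]
  155 → shelf 5 (new)  [load 155/165]
  30 → shelf 2  [load 160/165]
5 shelves opened.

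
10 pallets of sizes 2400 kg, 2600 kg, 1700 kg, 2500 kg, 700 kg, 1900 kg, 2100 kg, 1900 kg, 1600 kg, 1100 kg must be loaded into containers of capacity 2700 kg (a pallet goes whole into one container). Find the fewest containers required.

8

Total = 2600 + 2500 + 2400 + 2100 + 1900 + 1900 + 1700 + 1600 + 1100 + 700 = 18500 kg.
Lower bound: ⌈18500/2700⌉ = 7 containers.
Also, 8 pallets each exceed 1350 kg, and no two of those can share a container, so at least 8 containers are needed.
A packing using 8 containers:
  container 1: 2600 = 2600
  container 2: 2500 = 2500
  container 3: 2400 = 2400
  container 4: 2100 = 2100
  container 5: 1900 + 700 = 2600
  container 6: 1900 = 1900
  container 7: 1700 = 1700
  container 8: 1600 + 1100 = 2700
This matches the lower bound, so 8 is optimal.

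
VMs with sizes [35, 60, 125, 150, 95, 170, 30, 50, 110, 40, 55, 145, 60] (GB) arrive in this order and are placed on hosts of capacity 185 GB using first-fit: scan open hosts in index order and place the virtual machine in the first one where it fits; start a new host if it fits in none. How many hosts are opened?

  35 → host 1 (new)  [load 35/185]
  60 → host 1  [load 95/185]
  125 → host 2 (new)  [load 125/185]
  150 → host 3 (new)  [load 150/185]
  95 → host 4 (new)  [load 95/185]
  170 → host 5 (new)  [load 170/185]
  30 → host 1  [load 125/185]
  50 → host 1  [load 175/185]
  110 → host 6 (new)  [load 110/185]
  40 → host 2  [load 165/185]
  55 → host 4  [load 150/185]
  145 → host 7 (new)  [load 145/185]
  60 → host 6  [load 170/185]
7 hosts opened.

7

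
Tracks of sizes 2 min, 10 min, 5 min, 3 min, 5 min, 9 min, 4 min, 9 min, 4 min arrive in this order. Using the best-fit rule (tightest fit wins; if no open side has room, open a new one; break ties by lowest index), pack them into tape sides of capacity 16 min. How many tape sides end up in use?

  2 → side 1 (new)  [load 2/16]
  10 → side 1  [load 12/16]
  5 → side 2 (new)  [load 5/16]
  3 → side 1  [load 15/16]
  5 → side 2  [load 10/16]
  9 → side 3 (new)  [load 9/16]
  4 → side 2  [load 14/16]
  9 → side 4 (new)  [load 9/16]
  4 → side 3  [load 13/16]
4 tape sides opened.

4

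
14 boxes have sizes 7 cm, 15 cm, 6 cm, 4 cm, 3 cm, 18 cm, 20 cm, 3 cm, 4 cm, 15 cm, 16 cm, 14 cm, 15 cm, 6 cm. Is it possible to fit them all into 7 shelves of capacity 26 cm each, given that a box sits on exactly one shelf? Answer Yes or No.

A valid assignment using 7 shelves:
  shelf 1: 20 + 6 = 26
  shelf 2: 18 + 7 = 25
  shelf 3: 16 + 6 + 4 = 26
  shelf 4: 15 + 4 + 3 + 3 = 25
  shelf 5: 15 = 15
  shelf 6: 15 = 15
  shelf 7: 14 = 14
Every load is within 26 cm, so 7 shelves suffice.

Yes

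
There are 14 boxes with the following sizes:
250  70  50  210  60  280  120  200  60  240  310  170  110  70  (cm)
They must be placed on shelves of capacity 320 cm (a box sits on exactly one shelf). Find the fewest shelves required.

Total = 310 + 280 + 250 + 240 + 210 + 200 + 170 + 120 + 110 + 70 + 70 + 60 + 60 + 50 = 2200 cm.
Lower bound: ⌈2200/320⌉ = 7 shelves.
A packing using 8 shelves:
  shelf 1: 310 = 310
  shelf 2: 280 = 280
  shelf 3: 250 + 70 = 320
  shelf 4: 240 + 70 = 310
  shelf 5: 210 + 110 = 320
  shelf 6: 200 + 120 = 320
  shelf 7: 170 + 60 + 60 = 290
  shelf 8: 50 = 50
No arrangement into 7 shelves stays within capacity, so 8 is optimal.

8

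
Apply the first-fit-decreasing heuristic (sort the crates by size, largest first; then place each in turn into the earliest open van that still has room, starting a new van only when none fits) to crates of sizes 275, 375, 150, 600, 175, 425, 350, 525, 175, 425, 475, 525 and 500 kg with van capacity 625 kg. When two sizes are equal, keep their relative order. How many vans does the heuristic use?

9

Sorted descending: 600, 525, 525, 500, 475, 425, 425, 375, 350, 275, 175, 175, 150.
  600 → van 1 (new)  [load 600/625]
  525 → van 2 (new)  [load 525/625]
  525 → van 3 (new)  [load 525/625]
  500 → van 4 (new)  [load 500/625]
  475 → van 5 (new)  [load 475/625]
  425 → van 6 (new)  [load 425/625]
  425 → van 7 (new)  [load 425/625]
  375 → van 8 (new)  [load 375/625]
  350 → van 9 (new)  [load 350/625]
  275 → van 9  [load 625/625]
  175 → van 6  [load 600/625]
  175 → van 7  [load 600/625]
  150 → van 5  [load 625/625]
9 vans opened.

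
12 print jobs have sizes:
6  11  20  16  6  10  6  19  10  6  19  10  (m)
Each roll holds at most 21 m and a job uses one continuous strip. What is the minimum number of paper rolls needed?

8

Total = 20 + 19 + 19 + 16 + 11 + 10 + 10 + 10 + 6 + 6 + 6 + 6 = 139 m.
Lower bound: ⌈139/21⌉ = 7 paper rolls.
A packing using 8 paper rolls:
  roll 1: 20 = 20
  roll 2: 19 = 19
  roll 3: 19 = 19
  roll 4: 16 = 16
  roll 5: 11 + 10 = 21
  roll 6: 10 + 10 = 20
  roll 7: 6 + 6 + 6 = 18
  roll 8: 6 = 6
No arrangement into 7 paper rolls stays within capacity, so 8 is optimal.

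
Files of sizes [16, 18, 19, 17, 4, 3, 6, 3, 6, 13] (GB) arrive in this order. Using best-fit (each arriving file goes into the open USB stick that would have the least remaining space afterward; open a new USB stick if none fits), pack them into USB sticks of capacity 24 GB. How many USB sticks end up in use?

  16 → USB stick 1 (new)  [load 16/24]
  18 → USB stick 2 (new)  [load 18/24]
  19 → USB stick 3 (new)  [load 19/24]
  17 → USB stick 4 (new)  [load 17/24]
  4 → USB stick 3  [load 23/24]
  3 → USB stick 2  [load 21/24]
  6 → USB stick 4  [load 23/24]
  3 → USB stick 2  [load 24/24]
  6 → USB stick 1  [load 22/24]
  13 → USB stick 5 (new)  [load 13/24]
5 USB sticks opened.

5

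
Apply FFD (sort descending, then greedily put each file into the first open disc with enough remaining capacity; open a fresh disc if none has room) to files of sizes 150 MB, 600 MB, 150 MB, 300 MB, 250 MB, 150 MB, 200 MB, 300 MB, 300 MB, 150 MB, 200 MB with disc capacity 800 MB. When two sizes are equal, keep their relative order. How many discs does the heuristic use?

Sorted descending: 600, 300, 300, 300, 250, 200, 200, 150, 150, 150, 150.
  600 → disc 1 (new)  [load 600/800]
  300 → disc 2 (new)  [load 300/800]
  300 → disc 2  [load 600/800]
  300 → disc 3 (new)  [load 300/800]
  250 → disc 3  [load 550/800]
  200 → disc 1  [load 800/800]
  200 → disc 2  [load 800/800]
  150 → disc 3  [load 700/800]
  150 → disc 4 (new)  [load 150/800]
  150 → disc 4  [load 300/800]
  150 → disc 4  [load 450/800]
4 discs opened.

4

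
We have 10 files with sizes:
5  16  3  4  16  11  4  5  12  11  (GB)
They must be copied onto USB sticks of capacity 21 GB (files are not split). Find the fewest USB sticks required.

Total = 16 + 16 + 12 + 11 + 11 + 5 + 5 + 4 + 4 + 3 = 87 GB.
Lower bound: ⌈87/21⌉ = 5 USB sticks.
A packing using 5 USB sticks:
  USB stick 1: 16 + 5 = 21
  USB stick 2: 16 + 5 = 21
  USB stick 3: 12 + 4 + 4 = 20
  USB stick 4: 11 + 3 = 14
  USB stick 5: 11 = 11
This matches the lower bound, so 5 is optimal.

5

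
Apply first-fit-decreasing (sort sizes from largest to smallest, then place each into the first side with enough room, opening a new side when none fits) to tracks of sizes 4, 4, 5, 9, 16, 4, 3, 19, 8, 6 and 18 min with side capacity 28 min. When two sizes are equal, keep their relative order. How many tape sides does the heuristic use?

4

Sorted descending: 19, 18, 16, 9, 8, 6, 5, 4, 4, 4, 3.
  19 → side 1 (new)  [load 19/28]
  18 → side 2 (new)  [load 18/28]
  16 → side 3 (new)  [load 16/28]
  9 → side 1  [load 28/28]
  8 → side 2  [load 26/28]
  6 → side 3  [load 22/28]
  5 → side 3  [load 27/28]
  4 → side 4 (new)  [load 4/28]
  4 → side 4  [load 8/28]
  4 → side 4  [load 12/28]
  3 → side 4  [load 15/28]
4 tape sides opened.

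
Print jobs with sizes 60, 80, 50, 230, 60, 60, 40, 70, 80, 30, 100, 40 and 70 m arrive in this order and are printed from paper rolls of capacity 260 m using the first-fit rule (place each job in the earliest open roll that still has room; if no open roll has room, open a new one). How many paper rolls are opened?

  60 → roll 1 (new)  [load 60/260]
  80 → roll 1  [load 140/260]
  50 → roll 1  [load 190/260]
  230 → roll 2 (new)  [load 230/260]
  60 → roll 1  [load 250/260]
  60 → roll 3 (new)  [load 60/260]
  40 → roll 3  [load 100/260]
  70 → roll 3  [load 170/260]
  80 → roll 3  [load 250/260]
  30 → roll 2  [load 260/260]
  100 → roll 4 (new)  [load 100/260]
  40 → roll 4  [load 140/260]
  70 → roll 4  [load 210/260]
4 paper rolls opened.

4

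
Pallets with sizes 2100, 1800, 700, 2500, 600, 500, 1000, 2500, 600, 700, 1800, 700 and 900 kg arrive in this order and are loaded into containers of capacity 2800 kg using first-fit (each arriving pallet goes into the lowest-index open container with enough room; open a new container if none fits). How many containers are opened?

7

  2100 → container 1 (new)  [load 2100/2800]
  1800 → container 2 (new)  [load 1800/2800]
  700 → container 1  [load 2800/2800]
  2500 → container 3 (new)  [load 2500/2800]
  600 → container 2  [load 2400/2800]
  500 → container 4 (new)  [load 500/2800]
  1000 → container 4  [load 1500/2800]
  2500 → container 5 (new)  [load 2500/2800]
  600 → container 4  [load 2100/2800]
  700 → container 4  [load 2800/2800]
  1800 → container 6 (new)  [load 1800/2800]
  700 → container 6  [load 2500/2800]
  900 → container 7 (new)  [load 900/2800]
7 containers opened.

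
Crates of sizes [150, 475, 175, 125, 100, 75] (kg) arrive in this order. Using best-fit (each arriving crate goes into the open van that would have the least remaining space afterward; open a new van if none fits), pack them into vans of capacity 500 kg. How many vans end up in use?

3

  150 → van 1 (new)  [load 150/500]
  475 → van 2 (new)  [load 475/500]
  175 → van 1  [load 325/500]
  125 → van 1  [load 450/500]
  100 → van 3 (new)  [load 100/500]
  75 → van 3  [load 175/500]
3 vans opened.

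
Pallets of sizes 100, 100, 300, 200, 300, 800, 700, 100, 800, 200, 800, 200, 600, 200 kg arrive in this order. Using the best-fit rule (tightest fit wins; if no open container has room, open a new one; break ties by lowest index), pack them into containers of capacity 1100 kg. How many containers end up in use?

  100 → container 1 (new)  [load 100/1100]
  100 → container 1  [load 200/1100]
  300 → container 1  [load 500/1100]
  200 → container 1  [load 700/1100]
  300 → container 1  [load 1000/1100]
  800 → container 2 (new)  [load 800/1100]
  700 → container 3 (new)  [load 700/1100]
  100 → container 1  [load 1100/1100]
  800 → container 4 (new)  [load 800/1100]
  200 → container 2  [load 1000/1100]
  800 → container 5 (new)  [load 800/1100]
  200 → container 4  [load 1000/1100]
  600 → container 6 (new)  [load 600/1100]
  200 → container 5  [load 1000/1100]
6 containers opened.

6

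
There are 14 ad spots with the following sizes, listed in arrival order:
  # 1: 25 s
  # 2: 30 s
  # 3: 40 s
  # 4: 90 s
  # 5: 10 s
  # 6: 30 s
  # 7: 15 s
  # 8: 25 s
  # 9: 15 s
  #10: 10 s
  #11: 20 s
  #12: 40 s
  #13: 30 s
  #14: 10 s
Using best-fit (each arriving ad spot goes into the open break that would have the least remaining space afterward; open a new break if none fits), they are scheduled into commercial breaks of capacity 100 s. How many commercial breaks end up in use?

  25 → break 1 (new)  [load 25/100]
  30 → break 1  [load 55/100]
  40 → break 1  [load 95/100]
  90 → break 2 (new)  [load 90/100]
  10 → break 2  [load 100/100]
  30 → break 3 (new)  [load 30/100]
  15 → break 3  [load 45/100]
  25 → break 3  [load 70/100]
  15 → break 3  [load 85/100]
  10 → break 3  [load 95/100]
  20 → break 4 (new)  [load 20/100]
  40 → break 4  [load 60/100]
  30 → break 4  [load 90/100]
  10 → break 4  [load 100/100]
4 commercial breaks opened.

4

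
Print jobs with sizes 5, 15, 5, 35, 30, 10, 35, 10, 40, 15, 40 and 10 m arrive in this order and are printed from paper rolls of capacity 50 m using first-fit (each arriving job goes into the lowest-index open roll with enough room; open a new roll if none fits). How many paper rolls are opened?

6

  5 → roll 1 (new)  [load 5/50]
  15 → roll 1  [load 20/50]
  5 → roll 1  [load 25/50]
  35 → roll 2 (new)  [load 35/50]
  30 → roll 3 (new)  [load 30/50]
  10 → roll 1  [load 35/50]
  35 → roll 4 (new)  [load 35/50]
  10 → roll 1  [load 45/50]
  40 → roll 5 (new)  [load 40/50]
  15 → roll 2  [load 50/50]
  40 → roll 6 (new)  [load 40/50]
  10 → roll 3  [load 40/50]
6 paper rolls opened.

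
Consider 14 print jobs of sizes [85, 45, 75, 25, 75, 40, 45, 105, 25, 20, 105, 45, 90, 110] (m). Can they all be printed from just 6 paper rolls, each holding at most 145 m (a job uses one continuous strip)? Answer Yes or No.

Total = 890 m; ⌈890/145⌉ = 7.
At least 7 paper rolls are required, but only 6 are allowed.

No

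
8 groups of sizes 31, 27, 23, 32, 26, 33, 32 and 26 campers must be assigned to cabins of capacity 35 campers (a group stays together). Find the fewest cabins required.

Total = 33 + 32 + 32 + 31 + 27 + 26 + 26 + 23 = 230 campers.
Lower bound: ⌈230/35⌉ = 7 cabins.
Also, 8 groups each exceed 35/2 campers, and no two of those can share a cabin, so at least 8 cabins are needed.
A packing using 8 cabins:
  cabin 1: 33 = 33
  cabin 2: 32 = 32
  cabin 3: 32 = 32
  cabin 4: 31 = 31
  cabin 5: 27 = 27
  cabin 6: 26 = 26
  cabin 7: 26 = 26
  cabin 8: 23 = 23
This matches the lower bound, so 8 is optimal.

8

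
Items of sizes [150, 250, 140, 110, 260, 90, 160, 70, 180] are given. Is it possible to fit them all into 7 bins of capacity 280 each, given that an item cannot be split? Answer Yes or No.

Yes

A valid assignment using 6 bins:
  bin 1: 260 = 260
  bin 2: 250 = 250
  bin 3: 180 + 90 = 270
  bin 4: 160 + 110 = 270
  bin 5: 150 + 70 = 220
  bin 6: 140 = 140
That uses only 6 ≤ 7, so 7 bins are enough.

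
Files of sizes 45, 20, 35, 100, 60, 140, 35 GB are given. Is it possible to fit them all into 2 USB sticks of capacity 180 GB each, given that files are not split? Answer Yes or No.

Total = 435 GB; ⌈435/180⌉ = 3.
At least 3 USB sticks are required, but only 2 are allowed.

No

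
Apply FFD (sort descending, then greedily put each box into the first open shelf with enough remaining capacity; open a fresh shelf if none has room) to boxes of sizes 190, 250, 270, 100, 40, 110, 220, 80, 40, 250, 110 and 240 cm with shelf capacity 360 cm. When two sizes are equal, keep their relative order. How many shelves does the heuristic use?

Sorted descending: 270, 250, 250, 240, 220, 190, 110, 110, 100, 80, 40, 40.
  270 → shelf 1 (new)  [load 270/360]
  250 → shelf 2 (new)  [load 250/360]
  250 → shelf 3 (new)  [load 250/360]
  240 → shelf 4 (new)  [load 240/360]
  220 → shelf 5 (new)  [load 220/360]
  190 → shelf 6 (new)  [load 190/360]
  110 → shelf 2  [load 360/360]
  110 → shelf 3  [load 360/360]
  100 → shelf 4  [load 340/360]
  80 → shelf 1  [load 350/360]
  40 → shelf 5  [load 260/360]
  40 → shelf 5  [load 300/360]
6 shelves opened.

6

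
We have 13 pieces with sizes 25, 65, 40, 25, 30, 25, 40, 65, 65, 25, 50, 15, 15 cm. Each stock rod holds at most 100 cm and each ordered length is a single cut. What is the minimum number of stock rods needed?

6

Total = 65 + 65 + 65 + 50 + 40 + 40 + 30 + 25 + 25 + 25 + 25 + 15 + 15 = 485 cm.
Lower bound: ⌈485/100⌉ = 5 stock rods.
A packing using 6 stock rods:
  stock rod 1: 65 + 30 = 95
  stock rod 2: 65 + 25 = 90
  stock rod 3: 65 + 25 = 90
  stock rod 4: 50 + 40 = 90
  stock rod 5: 40 + 25 + 25 = 90
  stock rod 6: 15 + 15 = 30
No arrangement into 5 stock rods stays within capacity, so 6 is optimal.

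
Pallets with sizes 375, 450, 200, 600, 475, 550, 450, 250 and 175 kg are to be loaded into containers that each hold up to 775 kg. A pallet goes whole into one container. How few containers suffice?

Total = 600 + 550 + 475 + 450 + 450 + 375 + 250 + 200 + 175 = 3525 kg.
Lower bound: ⌈3525/775⌉ = 5 containers.
A packing using 6 containers:
  container 1: 600 + 175 = 775
  container 2: 550 + 200 = 750
  container 3: 475 + 250 = 725
  container 4: 450 = 450
  container 5: 450 = 450
  container 6: 375 = 375
No arrangement into 5 containers stays within capacity, so 6 is optimal.

6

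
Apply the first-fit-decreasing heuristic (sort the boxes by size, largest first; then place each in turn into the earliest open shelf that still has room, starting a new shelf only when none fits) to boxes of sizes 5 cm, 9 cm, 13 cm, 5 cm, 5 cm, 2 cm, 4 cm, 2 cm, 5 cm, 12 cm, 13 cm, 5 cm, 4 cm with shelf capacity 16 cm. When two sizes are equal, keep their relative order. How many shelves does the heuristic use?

Sorted descending: 13, 13, 12, 9, 5, 5, 5, 5, 5, 4, 4, 2, 2.
  13 → shelf 1 (new)  [load 13/16]
  13 → shelf 2 (new)  [load 13/16]
  12 → shelf 3 (new)  [load 12/16]
  9 → shelf 4 (new)  [load 9/16]
  5 → shelf 4  [load 14/16]
  5 → shelf 5 (new)  [load 5/16]
  5 → shelf 5  [load 10/16]
  5 → shelf 5  [load 15/16]
  5 → shelf 6 (new)  [load 5/16]
  4 → shelf 3  [load 16/16]
  4 → shelf 6  [load 9/16]
  2 → shelf 1  [load 15/16]
  2 → shelf 2  [load 15/16]
6 shelves opened.

6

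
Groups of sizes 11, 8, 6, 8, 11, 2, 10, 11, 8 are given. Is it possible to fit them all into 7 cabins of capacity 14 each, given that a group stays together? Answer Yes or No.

A valid assignment using 7 cabins:
  cabin 1: 11 + 2 = 13
  cabin 2: 11 = 11
  cabin 3: 11 = 11
  cabin 4: 10 = 10
  cabin 5: 8 + 6 = 14
  cabin 6: 8 = 8
  cabin 7: 8 = 8
Every load is within 14, so 7 cabins suffice.

Yes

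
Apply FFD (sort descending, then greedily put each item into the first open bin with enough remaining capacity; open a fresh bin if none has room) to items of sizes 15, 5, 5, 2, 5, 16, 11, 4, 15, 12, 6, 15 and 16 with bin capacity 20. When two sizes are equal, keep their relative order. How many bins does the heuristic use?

7

Sorted descending: 16, 16, 15, 15, 15, 12, 11, 6, 5, 5, 5, 4, 2.
  16 → bin 1 (new)  [load 16/20]
  16 → bin 2 (new)  [load 16/20]
  15 → bin 3 (new)  [load 15/20]
  15 → bin 4 (new)  [load 15/20]
  15 → bin 5 (new)  [load 15/20]
  12 → bin 6 (new)  [load 12/20]
  11 → bin 7 (new)  [load 11/20]
  6 → bin 6  [load 18/20]
  5 → bin 3  [load 20/20]
  5 → bin 4  [load 20/20]
  5 → bin 5  [load 20/20]
  4 → bin 1  [load 20/20]
  2 → bin 2  [load 18/20]
7 bins opened.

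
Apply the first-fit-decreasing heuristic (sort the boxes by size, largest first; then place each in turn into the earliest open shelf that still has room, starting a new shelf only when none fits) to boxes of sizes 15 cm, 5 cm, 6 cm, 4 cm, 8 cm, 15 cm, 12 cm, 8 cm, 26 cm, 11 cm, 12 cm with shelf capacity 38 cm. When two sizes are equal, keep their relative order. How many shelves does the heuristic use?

Sorted descending: 26, 15, 15, 12, 12, 11, 8, 8, 6, 5, 4.
  26 → shelf 1 (new)  [load 26/38]
  15 → shelf 2 (new)  [load 15/38]
  15 → shelf 2  [load 30/38]
  12 → shelf 1  [load 38/38]
  12 → shelf 3 (new)  [load 12/38]
  11 → shelf 3  [load 23/38]
  8 → shelf 2  [load 38/38]
  8 → shelf 3  [load 31/38]
  6 → shelf 3  [load 37/38]
  5 → shelf 4 (new)  [load 5/38]
  4 → shelf 4  [load 9/38]
4 shelves opened.

4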